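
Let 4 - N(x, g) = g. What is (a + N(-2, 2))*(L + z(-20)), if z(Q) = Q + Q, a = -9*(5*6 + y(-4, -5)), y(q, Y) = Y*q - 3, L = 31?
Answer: 3789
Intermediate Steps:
N(x, g) = 4 - g
y(q, Y) = -3 + Y*q
a = -423 (a = -9*(5*6 + (-3 - 5*(-4))) = -9*(30 + (-3 + 20)) = -9*(30 + 17) = -9*47 = -423)
z(Q) = 2*Q
(a + N(-2, 2))*(L + z(-20)) = (-423 + (4 - 1*2))*(31 + 2*(-20)) = (-423 + (4 - 2))*(31 - 40) = (-423 + 2)*(-9) = -421*(-9) = 3789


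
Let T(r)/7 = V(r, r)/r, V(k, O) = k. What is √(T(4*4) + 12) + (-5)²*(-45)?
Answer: -1125 + √19 ≈ -1120.6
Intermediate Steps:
T(r) = 7 (T(r) = 7*(r/r) = 7*1 = 7)
√(T(4*4) + 12) + (-5)²*(-45) = √(7 + 12) + (-5)²*(-45) = √19 + 25*(-45) = √19 - 1125 = -1125 + √19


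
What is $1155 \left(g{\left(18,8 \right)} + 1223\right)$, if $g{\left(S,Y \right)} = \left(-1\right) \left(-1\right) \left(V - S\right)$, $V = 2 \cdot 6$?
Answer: $1405635$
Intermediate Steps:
$V = 12$
$g{\left(S,Y \right)} = 12 - S$ ($g{\left(S,Y \right)} = \left(-1\right) \left(-1\right) \left(12 - S\right) = 1 \left(12 - S\right) = 12 - S$)
$1155 \left(g{\left(18,8 \right)} + 1223\right) = 1155 \left(\left(12 - 18\right) + 1223\right) = 1155 \left(-6 + 1223\right) = 1155 \cdot 1217 = 1405635$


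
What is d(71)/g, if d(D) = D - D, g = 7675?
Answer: 0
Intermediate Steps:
d(D) = 0
d(71)/g = 0/7675 = 0*(1/7675) = 0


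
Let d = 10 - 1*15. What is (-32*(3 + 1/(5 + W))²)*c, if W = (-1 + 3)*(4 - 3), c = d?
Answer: 77440/49 ≈ 1580.4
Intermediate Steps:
d = -5 (d = 10 - 15 = -5)
c = -5
W = 2 (W = 2*1 = 2)
(-32*(3 + 1/(5 + W))²)*c = -32*(3 + 1/(5 + 2))²*(-5) = -32*(3 + 1/7)²*(-5) = -32*(3 + ⅐)²*(-5) = -32*(22/7)²*(-5) = -32*484/49*(-5) = -15488/49*(-5) = 77440/49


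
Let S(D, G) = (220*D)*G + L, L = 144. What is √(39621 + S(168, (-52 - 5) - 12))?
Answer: 5*I*√100419 ≈ 1584.4*I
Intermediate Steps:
S(D, G) = 144 + 220*D*G (S(D, G) = (220*D)*G + 144 = 220*D*G + 144 = 144 + 220*D*G)
√(39621 + S(168, (-52 - 5) - 12)) = √(39621 + (144 + 220*168*((-52 - 5) - 12))) = √(39621 + (144 + 220*168*(-57 - 12))) = √(39621 + (144 + 220*168*(-69))) = √(39621 + (144 - 2550240)) = √(39621 - 2550096) = √(-2510475) = 5*I*√100419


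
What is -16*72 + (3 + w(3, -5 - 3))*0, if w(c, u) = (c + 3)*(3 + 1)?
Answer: -1152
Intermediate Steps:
w(c, u) = 12 + 4*c (w(c, u) = (3 + c)*4 = 12 + 4*c)
-16*72 + (3 + w(3, -5 - 3))*0 = -16*72 + (3 + (12 + 4*3))*0 = -1152 + (3 + (12 + 12))*0 = -1152 + (3 + 24)*0 = -1152 + 27*0 = -1152 + 0 = -1152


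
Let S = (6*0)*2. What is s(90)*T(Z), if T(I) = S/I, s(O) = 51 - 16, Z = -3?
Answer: 0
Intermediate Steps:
s(O) = 35
S = 0 (S = 0*2 = 0)
T(I) = 0 (T(I) = 0/I = 0)
s(90)*T(Z) = 35*0 = 0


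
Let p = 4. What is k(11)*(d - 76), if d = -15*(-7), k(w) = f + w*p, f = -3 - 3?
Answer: 1102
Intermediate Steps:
f = -6
k(w) = -6 + 4*w (k(w) = -6 + w*4 = -6 + 4*w)
d = 105
k(11)*(d - 76) = (-6 + 4*11)*(105 - 76) = (-6 + 44)*29 = 38*29 = 1102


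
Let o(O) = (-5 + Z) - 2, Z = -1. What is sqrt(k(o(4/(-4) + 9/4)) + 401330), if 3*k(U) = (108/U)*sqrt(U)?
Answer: sqrt(401330 - 9*I*sqrt(2)) ≈ 633.51 - 0.01*I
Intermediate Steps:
o(O) = -8 (o(O) = (-5 - 1) - 2 = -6 - 2 = -8)
k(U) = 36/sqrt(U) (k(U) = ((108/U)*sqrt(U))/3 = (108/sqrt(U))/3 = 36/sqrt(U))
sqrt(k(o(4/(-4) + 9/4)) + 401330) = sqrt(36/sqrt(-8) + 401330) = sqrt(36*(-I*sqrt(2)/4) + 401330) = sqrt(-9*I*sqrt(2) + 401330) = sqrt(401330 - 9*I*sqrt(2))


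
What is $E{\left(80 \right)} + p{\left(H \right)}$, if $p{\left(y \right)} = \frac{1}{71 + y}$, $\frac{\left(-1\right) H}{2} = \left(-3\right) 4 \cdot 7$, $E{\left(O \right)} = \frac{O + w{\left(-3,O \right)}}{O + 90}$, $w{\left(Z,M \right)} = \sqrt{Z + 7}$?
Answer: $\frac{9884}{20315} \approx 0.48654$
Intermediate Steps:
$w{\left(Z,M \right)} = \sqrt{7 + Z}$
$E{\left(O \right)} = \frac{2 + O}{90 + O}$ ($E{\left(O \right)} = \frac{O + \sqrt{7 - 3}}{O + 90} = \frac{O + \sqrt{4}}{90 + O} = \frac{O + 2}{90 + O} = \frac{2 + O}{90 + O}$)
$H = 168$ ($H = - 2 \left(-3\right) 4 \cdot 7 = - 2 \left(\left(-12\right) 7\right) = \left(-2\right) \left(-84\right) = 168$)
$E{\left(80 \right)} + p{\left(H \right)} = \frac{2 + 80}{90 + 80} + \frac{1}{71 + 168} = \frac{1}{170} \cdot 82 + \frac{1}{239} = \frac{41}{85} + \frac{1}{239} = \frac{9884}{20315}$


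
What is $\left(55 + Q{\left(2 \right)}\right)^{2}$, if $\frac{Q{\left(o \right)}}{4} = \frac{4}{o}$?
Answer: $3969$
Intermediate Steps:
$Q{\left(o \right)} = \frac{16}{o}$ ($Q{\left(o \right)} = 4 \frac{4}{o} = \frac{16}{o}$)
$\left(55 + Q{\left(2 \right)}\right)^{2} = \left(55 + \frac{16}{2}\right)^{2} = \left(55 + 16 \cdot \frac{1}{2}\right)^{2} = \left(55 + 8\right)^{2} = 63^{2} = 3969$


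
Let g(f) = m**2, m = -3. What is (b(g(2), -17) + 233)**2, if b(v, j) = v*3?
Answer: 67600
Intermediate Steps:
g(f) = 9 (g(f) = (-3)**2 = 9)
b(v, j) = 3*v
(b(g(2), -17) + 233)**2 = (3*9 + 233)**2 = (27 + 233)**2 = 260**2 = 67600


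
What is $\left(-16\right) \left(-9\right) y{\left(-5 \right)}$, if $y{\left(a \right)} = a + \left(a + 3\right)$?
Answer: $-1008$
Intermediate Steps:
$y{\left(a \right)} = 3 + 2 a$ ($y{\left(a \right)} = a + \left(3 + a\right) = 3 + 2 a$)
$\left(-16\right) \left(-9\right) y{\left(-5 \right)} = \left(-16\right) \left(-9\right) \left(3 + 2 \left(-5\right)\right) = 144 \left(3 - 10\right) = 144 \left(-7\right) = -1008$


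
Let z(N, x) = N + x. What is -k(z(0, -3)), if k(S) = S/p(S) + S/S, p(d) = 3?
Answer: 0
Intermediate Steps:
k(S) = 1 + S/3 (k(S) = S/3 + S/S = S*(⅓) + 1 = S/3 + 1 = 1 + S/3)
-k(z(0, -3)) = -(1 + (0 - 3)/3) = -(1 + (⅓)*(-3)) = -(1 - 1) = -1*0 = 0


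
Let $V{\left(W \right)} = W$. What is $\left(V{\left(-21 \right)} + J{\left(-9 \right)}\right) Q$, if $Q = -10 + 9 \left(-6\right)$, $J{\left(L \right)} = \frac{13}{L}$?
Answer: $\frac{12928}{9} \approx 1436.4$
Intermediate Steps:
$Q = -64$ ($Q = -10 - 54 = -64$)
$\left(V{\left(-21 \right)} + J{\left(-9 \right)}\right) Q = \left(-21 + \frac{13}{-9}\right) \left(-64\right) = \left(-21 + 13 \left(- \frac{1}{9}\right)\right) \left(-64\right) = \left(-21 - \frac{13}{9}\right) \left(-64\right) = \left(- \frac{202}{9}\right) \left(-64\right) = \frac{12928}{9}$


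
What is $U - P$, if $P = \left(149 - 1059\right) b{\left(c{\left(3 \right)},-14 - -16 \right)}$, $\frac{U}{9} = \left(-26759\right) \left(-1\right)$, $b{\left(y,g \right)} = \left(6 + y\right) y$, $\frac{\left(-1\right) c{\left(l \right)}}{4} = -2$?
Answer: $342751$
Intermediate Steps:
$c{\left(l \right)} = 8$ ($c{\left(l \right)} = \left(-4\right) \left(-2\right) = 8$)
$b{\left(y,g \right)} = y \left(6 + y\right)$
$U = 240831$ ($U = 9 \left(\left(-26759\right) \left(-1\right)\right) = 9 \cdot 26759 = 240831$)
$P = -101920$ ($P = \left(149 - 1059\right) 8 \left(6 + 8\right) = - 910 \cdot 8 \cdot 14 = \left(-910\right) 112 = -101920$)
$U - P = 240831 - -101920 = 240831 + 101920 = 342751$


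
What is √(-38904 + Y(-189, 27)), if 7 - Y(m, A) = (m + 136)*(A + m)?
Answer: I*√47483 ≈ 217.91*I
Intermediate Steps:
Y(m, A) = 7 - (136 + m)*(A + m) (Y(m, A) = 7 - (m + 136)*(A + m) = 7 - (136 + m)*(A + m))
√(-38904 + Y(-189, 27)) = √(-38904 + (7 - 1*(-189)² - 136*27 - 136*(-189) - 1*27*(-189))) = √(-38904 + (7 - 1*35721 - 3672 + 25704 + 5103)) = √(-38904 + (7 - 35721 - 3672 + 25704 + 5103)) = √(-38904 - 8579) = √(-47483) = I*√47483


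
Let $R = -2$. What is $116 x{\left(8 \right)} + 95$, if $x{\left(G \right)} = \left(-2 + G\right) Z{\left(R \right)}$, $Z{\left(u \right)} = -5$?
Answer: $-3385$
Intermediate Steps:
$x{\left(G \right)} = 10 - 5 G$ ($x{\left(G \right)} = \left(-2 + G\right) \left(-5\right) = 10 - 5 G$)
$116 x{\left(8 \right)} + 95 = 116 \left(10 - 40\right) + 95 = 116 \left(-30\right) + 95 = -3480 + 95 = -3385$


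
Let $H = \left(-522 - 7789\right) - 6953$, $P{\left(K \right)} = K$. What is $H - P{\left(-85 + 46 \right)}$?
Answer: $-15225$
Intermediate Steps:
$H = -15264$ ($H = \left(-522 - 7789\right) - 6953 = -8311 - 6953 = -15264$)
$H - P{\left(-85 + 46 \right)} = -15264 - \left(-85 + 46\right) = -15264 - -39 = -15264 + 39 = -15225$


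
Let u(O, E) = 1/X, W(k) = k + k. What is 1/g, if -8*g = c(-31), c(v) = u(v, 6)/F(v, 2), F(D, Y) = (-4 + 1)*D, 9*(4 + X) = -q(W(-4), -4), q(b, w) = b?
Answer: 6944/3 ≈ 2314.7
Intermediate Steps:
W(k) = 2*k
X = -28/9 (X = -4 + (-2*(-4))/9 = -4 + (-1*(-8))/9 = -4 + (⅑)*8 = -4 + 8/9 = -28/9 ≈ -3.1111)
F(D, Y) = -3*D
u(O, E) = -9/28 (u(O, E) = 1/(-28/9) = -9/28)
c(v) = 3/(28*v) (c(v) = -9*(-1/(3*v))/28 = -(-3)/(28*v) = 3/(28*v))
g = 3/6944 (g = -3/(224*(-31)) = -3*(-1)/(224*31) = -⅛*(-3/868) = 3/6944 ≈ 0.00043203)
1/g = 1/(3/6944) = 6944/3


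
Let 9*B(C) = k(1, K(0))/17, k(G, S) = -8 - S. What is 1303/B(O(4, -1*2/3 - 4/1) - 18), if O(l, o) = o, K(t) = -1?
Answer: -199359/7 ≈ -28480.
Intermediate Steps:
B(C) = -7/153 (B(C) = ((-8 - 1*(-1))/17)/9 = ((-8 + 1)*(1/17))/9 = (-7*1/17)/9 = (⅑)*(-7/17) = -7/153)
1303/B(O(4, -1*2/3 - 4/1) - 18) = 1303/(-7/153) = 1303*(-153/7) = -199359/7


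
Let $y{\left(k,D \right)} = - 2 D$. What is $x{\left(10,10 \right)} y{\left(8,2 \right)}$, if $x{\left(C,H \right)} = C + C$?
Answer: $-80$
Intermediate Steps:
$x{\left(C,H \right)} = 2 C$
$x{\left(10,10 \right)} y{\left(8,2 \right)} = 2 \cdot 10 \left(\left(-2\right) 2\right) = 20 \left(-4\right) = -80$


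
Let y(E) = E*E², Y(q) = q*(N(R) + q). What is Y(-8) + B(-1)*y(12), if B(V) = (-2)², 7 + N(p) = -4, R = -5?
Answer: 7064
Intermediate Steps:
N(p) = -11 (N(p) = -7 - 4 = -11)
B(V) = 4
Y(q) = q*(-11 + q)
y(E) = E³
Y(-8) + B(-1)*y(12) = -8*(-11 - 8) + 4*12³ = -8*(-19) + 4*1728 = 152 + 6912 = 7064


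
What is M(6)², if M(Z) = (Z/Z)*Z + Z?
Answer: 144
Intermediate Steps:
M(Z) = 2*Z (M(Z) = 1*Z + Z = Z + Z = 2*Z)
M(6)² = (2*6)² = 12² = 144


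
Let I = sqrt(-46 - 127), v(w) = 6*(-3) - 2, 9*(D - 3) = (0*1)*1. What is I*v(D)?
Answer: -20*I*sqrt(173) ≈ -263.06*I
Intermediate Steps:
D = 3 (D = 3 + ((0*1)*1)/9 = 3 + (0*1)/9 = 3 + (1/9)*0 = 3 + 0 = 3)
v(w) = -20 (v(w) = -18 - 2 = -20)
I = I*sqrt(173) (I = sqrt(-173) = I*sqrt(173) ≈ 13.153*I)
I*v(D) = (I*sqrt(173))*(-20) = -20*I*sqrt(173)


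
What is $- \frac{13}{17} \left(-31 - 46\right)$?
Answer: $\frac{1001}{17} \approx 58.882$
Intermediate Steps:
$- \frac{13}{17} \left(-31 - 46\right) = \left(-13\right) \frac{1}{17} \left(-77\right) = \left(- \frac{13}{17}\right) \left(-77\right) = \frac{1001}{17}$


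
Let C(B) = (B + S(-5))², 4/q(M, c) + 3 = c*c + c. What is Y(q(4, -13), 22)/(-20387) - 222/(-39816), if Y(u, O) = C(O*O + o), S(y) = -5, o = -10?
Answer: -1458906877/135288132 ≈ -10.784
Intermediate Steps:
q(M, c) = 4/(-3 + c + c²) (q(M, c) = 4/(-3 + (c*c + c)) = 4/(-3 + (c² + c)) = 4/(-3 + (c + c²)) = 4/(-3 + c + c²))
C(B) = (-5 + B)² (C(B) = (B - 5)² = (-5 + B)²)
Y(u, O) = (-15 + O²)² (Y(u, O) = (-5 + (O*O - 10))² = (-5 + (O² - 10))² = (-5 + (-10 + O²))² = (-15 + O²)²)
Y(q(4, -13), 22)/(-20387) - 222/(-39816) = (-15 + 22²)²/(-20387) - 222/(-39816) = (-15 + 484)²*(-1/20387) - 222*(-1/39816) = 469²*(-1/20387) + 37/6636 = 219961*(-1/20387) + 37/6636 = -219961/20387 + 37/6636 = -1458906877/135288132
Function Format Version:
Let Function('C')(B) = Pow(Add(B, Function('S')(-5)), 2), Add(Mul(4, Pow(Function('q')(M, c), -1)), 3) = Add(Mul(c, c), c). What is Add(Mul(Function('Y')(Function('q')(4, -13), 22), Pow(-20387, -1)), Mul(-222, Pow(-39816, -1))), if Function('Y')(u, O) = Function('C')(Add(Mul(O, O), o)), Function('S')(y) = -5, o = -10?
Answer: Rational(-1458906877, 135288132) ≈ -10.784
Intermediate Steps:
Function('q')(M, c) = Mul(4, Pow(Add(-3, c, Pow(c, 2)), -1)) (Function('q')(M, c) = Mul(4, Pow(Add(-3, Add(Mul(c, c), c)), -1)) = Mul(4, Pow(Add(-3, Add(Pow(c, 2), c)), -1)) = Mul(4, Pow(Add(-3, Add(c, Pow(c, 2))), -1)) = Mul(4, Pow(Add(-3, c, Pow(c, 2)), -1)))
Function('C')(B) = Pow(Add(-5, B), 2) (Function('C')(B) = Pow(Add(B, -5), 2) = Pow(Add(-5, B), 2))
Function('Y')(u, O) = Pow(Add(-15, Pow(O, 2)), 2) (Function('Y')(u, O) = Pow(Add(-5, Add(Mul(O, O), -10)), 2) = Pow(Add(-5, Add(Pow(O, 2), -10)), 2) = Pow(Add(-5, Add(-10, Pow(O, 2))), 2) = Pow(Add(-15, Pow(O, 2)), 2))
Add(Mul(Function('Y')(Function('q')(4, -13), 22), Pow(-20387, -1)), Mul(-222, Pow(-39816, -1))) = Add(Mul(Pow(Add(-15, Pow(22, 2)), 2), Pow(-20387, -1)), Mul(-222, Pow(-39816, -1))) = Add(Mul(Pow(Add(-15, 484), 2), Rational(-1, 20387)), Mul(-222, Rational(-1, 39816))) = Add(Mul(Pow(469, 2), Rational(-1, 20387)), Rational(37, 6636)) = Add(Mul(219961, Rational(-1, 20387)), Rational(37, 6636)) = Add(Rational(-219961, 20387), Rational(37, 6636)) = Rational(-1458906877, 135288132)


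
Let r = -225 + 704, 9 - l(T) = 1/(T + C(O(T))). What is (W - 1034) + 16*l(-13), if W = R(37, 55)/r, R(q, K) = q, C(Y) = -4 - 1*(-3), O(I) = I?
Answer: -2980079/3353 ≈ -888.78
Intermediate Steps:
C(Y) = -1 (C(Y) = -4 + 3 = -1)
l(T) = 9 - 1/(-1 + T) (l(T) = 9 - 1/(T - 1) = 9 - 1/(-1 + T))
r = 479
W = 37/479 ≈ 0.077244
(W - 1034) + 16*l(-13) = (37/479 - 1034) + 16*((-10 + 9*(-13))/(-1 - 13)) = -495249/479 + 16*((-10 - 117)/(-14)) = -495249/479 + 16*(-1/14*(-127)) = -495249/479 + 16*(127/14) = -495249/479 + 1016/7 = -2980079/3353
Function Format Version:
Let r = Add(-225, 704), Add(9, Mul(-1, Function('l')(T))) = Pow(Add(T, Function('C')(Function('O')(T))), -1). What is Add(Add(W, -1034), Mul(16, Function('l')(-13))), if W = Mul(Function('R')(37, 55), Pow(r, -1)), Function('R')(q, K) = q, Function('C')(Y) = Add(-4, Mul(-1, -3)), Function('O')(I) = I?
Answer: Rational(-2980079, 3353) ≈ -888.78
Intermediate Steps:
Function('C')(Y) = -1 (Function('C')(Y) = Add(-4, 3) = -1)
Function('l')(T) = Add(9, Mul(-1, Pow(Add(-1, T), -1))) (Function('l')(T) = Add(9, Mul(-1, Pow(Add(T, -1), -1))) = Add(9, Mul(-1, Pow(Add(-1, T), -1))))
r = 479
W = Rational(37, 479) (W = Mul(37, Pow(479, -1)) = Mul(37, Rational(1, 479)) = Rational(37, 479) ≈ 0.077244)
Add(Add(W, -1034), Mul(16, Function('l')(-13))) = Add(Add(Rational(37, 479), -1034), Mul(16, Mul(Pow(Add(-1, -13), -1), Add(-10, Mul(9, -13))))) = Add(Rational(-495249, 479), Mul(16, Mul(Pow(-14, -1), Add(-10, -117)))) = Add(Rational(-495249, 479), Mul(16, Mul(Rational(-1, 14), -127))) = Add(Rational(-495249, 479), Mul(16, Rational(127, 14))) = Add(Rational(-495249, 479), Rational(1016, 7)) = Rational(-2980079, 3353)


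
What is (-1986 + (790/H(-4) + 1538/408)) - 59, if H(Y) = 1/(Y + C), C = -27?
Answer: -5412371/204 ≈ -26531.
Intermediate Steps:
H(Y) = 1/(-27 + Y) (H(Y) = 1/(Y - 27) = 1/(-27 + Y))
(-1986 + (790/H(-4) + 1538/408)) - 59 = (-1986 + (790/(1/(-27 - 4)) + 1538/408)) - 59 = (-1986 + (790/(1/(-31)) + 1538*(1/408))) - 59 = (-1986 + (790/(-1/31) + 769/204)) - 59 = (-1986 + (790*(-31) + 769/204)) - 59 = (-1986 + (-24490 + 769/204)) - 59 = (-1986 - 4995191/204) - 59 = -5400335/204 - 59 = -5412371/204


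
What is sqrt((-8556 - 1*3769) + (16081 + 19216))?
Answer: 2*sqrt(5743) ≈ 151.57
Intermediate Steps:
sqrt((-8556 - 1*3769) + (16081 + 19216)) = sqrt((-8556 - 3769) + 35297) = sqrt(-12325 + 35297) = sqrt(22972) = 2*sqrt(5743)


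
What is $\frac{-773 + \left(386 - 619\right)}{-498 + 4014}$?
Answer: $- \frac{503}{1758} \approx -0.28612$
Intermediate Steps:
$\frac{-773 + \left(386 - 619\right)}{-498 + 4014} = \frac{-773 + \left(386 - 619\right)}{3516} = \left(-773 - 233\right) \frac{1}{3516} = \left(-1006\right) \frac{1}{3516} = - \frac{503}{1758}$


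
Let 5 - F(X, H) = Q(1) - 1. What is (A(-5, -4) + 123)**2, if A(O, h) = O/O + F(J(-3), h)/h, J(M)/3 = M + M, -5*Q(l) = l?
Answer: 5997601/400 ≈ 14994.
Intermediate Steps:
Q(l) = -l/5
J(M) = 6*M (J(M) = 3*(M + M) = 3*(2*M) = 6*M)
F(X, H) = 31/5 (F(X, H) = 5 - (-1/5*1 - 1) = 5 - (-1/5 - 1) = 5 - 1*(-6/5) = 5 + 6/5 = 31/5)
A(O, h) = 1 + 31/(5*h) (A(O, h) = O/O + 31/(5*h) = 1 + 31/(5*h))
(A(-5, -4) + 123)**2 = ((31/5 - 4)/(-4) + 123)**2 = (-1/4*11/5 + 123)**2 = (-11/20 + 123)**2 = (2449/20)**2 = 5997601/400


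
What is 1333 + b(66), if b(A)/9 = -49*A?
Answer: -27773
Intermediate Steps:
b(A) = -441*A (b(A) = 9*(-49*A) = -441*A)
1333 + b(66) = 1333 - 441*66 = 1333 - 29106 = -27773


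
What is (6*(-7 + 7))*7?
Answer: 0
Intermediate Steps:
(6*(-7 + 7))*7 = (6*0)*7 = 0*7 = 0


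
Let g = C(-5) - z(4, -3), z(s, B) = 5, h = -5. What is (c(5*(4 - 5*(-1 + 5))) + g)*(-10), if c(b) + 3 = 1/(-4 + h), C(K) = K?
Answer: 1180/9 ≈ 131.11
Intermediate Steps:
c(b) = -28/9 (c(b) = -3 + 1/(-4 - 5) = -3 + 1/(-9) = -3 - ⅑ = -28/9)
g = -10 (g = -5 - 1*5 = -5 - 5 = -10)
(c(5*(4 - 5*(-1 + 5))) + g)*(-10) = (-28/9 - 10)*(-10) = -118/9*(-10) = 1180/9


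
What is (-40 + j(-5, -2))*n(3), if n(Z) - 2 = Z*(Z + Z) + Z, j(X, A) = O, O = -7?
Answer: -1081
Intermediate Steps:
j(X, A) = -7
n(Z) = 2 + Z + 2*Z² (n(Z) = 2 + (Z*(Z + Z) + Z) = 2 + (Z*(2*Z) + Z) = 2 + (2*Z² + Z) = 2 + (Z + 2*Z²) = 2 + Z + 2*Z²)
(-40 + j(-5, -2))*n(3) = (-40 - 7)*(2 + 3 + 2*3²) = -47*(2 + 3 + 2*9) = -47*(2 + 3 + 18) = -47*23 = -1081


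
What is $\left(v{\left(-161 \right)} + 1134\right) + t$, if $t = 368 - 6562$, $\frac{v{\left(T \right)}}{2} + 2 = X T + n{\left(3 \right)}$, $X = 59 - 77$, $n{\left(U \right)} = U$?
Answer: $738$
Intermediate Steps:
$X = -18$
$v{\left(T \right)} = 2 - 36 T$ ($v{\left(T \right)} = -4 + 2 \left(- 18 T + 3\right) = -4 + 2 \left(3 - 18 T\right) = -4 - \left(-6 + 36 T\right) = 2 - 36 T$)
$t = -6194$
$\left(v{\left(-161 \right)} + 1134\right) + t = \left(\left(2 - -5796\right) + 1134\right) - 6194 = \left(\left(2 + 5796\right) + 1134\right) - 6194 = \left(5798 + 1134\right) - 6194 = 6932 - 6194 = 738$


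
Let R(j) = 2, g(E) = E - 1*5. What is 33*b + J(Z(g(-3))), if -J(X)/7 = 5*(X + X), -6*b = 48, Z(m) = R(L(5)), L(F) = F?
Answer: -404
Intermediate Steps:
g(E) = -5 + E (g(E) = E - 5 = -5 + E)
Z(m) = 2
b = -8 (b = -⅙*48 = -8)
J(X) = -70*X (J(X) = -35*(X + X) = -35*2*X = -70*X)
33*b + J(Z(g(-3))) = 33*(-8) - 70*2 = -264 - 140 = -404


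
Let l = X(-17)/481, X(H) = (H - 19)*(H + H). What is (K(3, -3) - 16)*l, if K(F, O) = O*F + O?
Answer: -34272/481 ≈ -71.252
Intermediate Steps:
X(H) = 2*H*(-19 + H) (X(H) = (-19 + H)*(2*H) = 2*H*(-19 + H))
K(F, O) = O + F*O (K(F, O) = F*O + O = O + F*O)
l = 1224/481 (l = (2*(-17)*(-19 - 17))/481 = (2*(-17)*(-36))*(1/481) = 1224*(1/481) = 1224/481 ≈ 2.5447)
(K(3, -3) - 16)*l = (-3*(1 + 3) - 16)*(1224/481) = (-3*4 - 16)*(1224/481) = (-12 - 16)*(1224/481) = -28*1224/481 = -34272/481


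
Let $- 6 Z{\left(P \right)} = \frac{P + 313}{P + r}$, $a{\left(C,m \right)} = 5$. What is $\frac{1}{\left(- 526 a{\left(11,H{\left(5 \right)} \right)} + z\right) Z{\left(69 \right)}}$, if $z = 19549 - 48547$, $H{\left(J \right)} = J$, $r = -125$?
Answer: $- \frac{42}{1510237} \approx -2.781 \cdot 10^{-5}$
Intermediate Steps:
$z = -28998$ ($z = 19549 - 48547 = -28998$)
$Z{\left(P \right)} = - \frac{313 + P}{6 \left(-125 + P\right)}$ ($Z{\left(P \right)} = - \frac{\left(P + 313\right) \frac{1}{P - 125}}{6} = - \frac{\left(313 + P\right) \frac{1}{-125 + P}}{6} = - \frac{\frac{1}{-125 + P} \left(313 + P\right)}{6} = - \frac{313 + P}{6 \left(-125 + P\right)}$)
$\frac{1}{\left(- 526 a{\left(11,H{\left(5 \right)} \right)} + z\right) Z{\left(69 \right)}} = \frac{1}{\left(\left(-526\right) 5 - 28998\right) \frac{-313 - 69}{6 \left(-125 + 69\right)}} = \frac{1}{\left(-2630 - 28998\right) \frac{-313 - 69}{6 \left(-56\right)}} = \frac{1}{\left(-31628\right) \frac{1}{6} \left(- \frac{1}{56}\right) \left(-382\right)} = - \frac{1}{31628 \cdot \frac{191}{168}} = \left(- \frac{1}{31628}\right) \frac{168}{191} = - \frac{42}{1510237}$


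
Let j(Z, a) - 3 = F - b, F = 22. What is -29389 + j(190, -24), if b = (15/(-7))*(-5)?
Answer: -205623/7 ≈ -29375.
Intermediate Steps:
b = 75/7 (b = (15*(-1/7))*(-5) = -15/7*(-5) = 75/7 ≈ 10.714)
j(Z, a) = 100/7 (j(Z, a) = 3 + (22 - 1*75/7) = 3 + (22 - 75/7) = 3 + 79/7 = 100/7)
-29389 + j(190, -24) = -29389 + 100/7 = -205623/7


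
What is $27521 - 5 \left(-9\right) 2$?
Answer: $27611$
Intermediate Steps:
$27521 - 5 \left(-9\right) 2 = 27521 - \left(-45\right) 2 = 27521 - -90 = 27521 + 90 = 27611$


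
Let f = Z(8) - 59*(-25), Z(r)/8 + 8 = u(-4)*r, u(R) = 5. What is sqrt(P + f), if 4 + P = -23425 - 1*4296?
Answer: I*sqrt(25994) ≈ 161.23*I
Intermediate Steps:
P = -27725 (P = -4 + (-23425 - 1*4296) = -4 + (-23425 - 4296) = -4 - 27721 = -27725)
Z(r) = -64 + 40*r (Z(r) = -64 + 8*(5*r) = -64 + 40*r)
f = 1731 (f = (-64 + 40*8) - 59*(-25) = (-64 + 320) + 1475 = 256 + 1475 = 1731)
sqrt(P + f) = sqrt(-27725 + 1731) = sqrt(-25994) = I*sqrt(25994)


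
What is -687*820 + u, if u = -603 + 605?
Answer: -563338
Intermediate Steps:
u = 2
-687*820 + u = -687*820 + 2 = -563340 + 2 = -563338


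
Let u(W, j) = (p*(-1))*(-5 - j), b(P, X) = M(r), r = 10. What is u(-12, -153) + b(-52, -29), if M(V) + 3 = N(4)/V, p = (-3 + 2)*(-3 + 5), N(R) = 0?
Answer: 293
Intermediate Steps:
p = -2 (p = -1*2 = -2)
M(V) = -3 (M(V) = -3 + 0/V = -3 + 0 = -3)
b(P, X) = -3
u(W, j) = -10 - 2*j (u(W, j) = (-2*(-1))*(-5 - j) = 2*(-5 - j) = -10 - 2*j)
u(-12, -153) + b(-52, -29) = (-10 - 2*(-153)) - 3 = (-10 + 306) - 3 = 296 - 3 = 293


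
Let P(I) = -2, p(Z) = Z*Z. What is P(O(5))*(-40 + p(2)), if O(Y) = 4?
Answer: 72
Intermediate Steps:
p(Z) = Z²
P(O(5))*(-40 + p(2)) = -2*(-40 + 2²) = -2*(-40 + 4) = -2*(-36) = 72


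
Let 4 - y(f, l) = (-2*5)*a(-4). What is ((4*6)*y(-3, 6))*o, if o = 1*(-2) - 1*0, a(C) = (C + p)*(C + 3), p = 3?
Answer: -672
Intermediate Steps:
a(C) = (3 + C)² (a(C) = (C + 3)*(C + 3) = (3 + C)*(3 + C) = (3 + C)²)
y(f, l) = 14 (y(f, l) = 4 - (-2*5)*(9 + (-4)² + 6*(-4)) = 4 - (-10)*(9 + 16 - 24) = 4 - (-10) = 4 - 1*(-10) = 4 + 10 = 14)
o = -2 (o = -2 + 0 = -2)
((4*6)*y(-3, 6))*o = ((4*6)*14)*(-2) = (24*14)*(-2) = 336*(-2) = -672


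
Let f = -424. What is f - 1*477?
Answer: -901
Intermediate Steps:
f - 1*477 = -424 - 1*477 = -424 - 477 = -901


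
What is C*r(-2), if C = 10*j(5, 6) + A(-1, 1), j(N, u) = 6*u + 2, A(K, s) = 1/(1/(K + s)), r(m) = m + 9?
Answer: 2660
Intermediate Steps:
r(m) = 9 + m
A(K, s) = K + s
j(N, u) = 2 + 6*u
C = 380 (C = 10*(2 + 6*6) + (-1 + 1) = 10*(2 + 36) + 0 = 10*38 + 0 = 380 + 0 = 380)
C*r(-2) = 380*(9 - 2) = 380*7 = 2660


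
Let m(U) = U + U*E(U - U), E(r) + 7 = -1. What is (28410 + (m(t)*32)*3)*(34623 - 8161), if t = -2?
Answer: 787350348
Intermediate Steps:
E(r) = -8 (E(r) = -7 - 1 = -8)
m(U) = -7*U (m(U) = U + U*(-8) = U - 8*U = -7*U)
(28410 + (m(t)*32)*3)*(34623 - 8161) = (28410 + (-7*(-2)*32)*3)*(34623 - 8161) = (28410 + (14*32)*3)*26462 = (28410 + 448*3)*26462 = (28410 + 1344)*26462 = 29754*26462 = 787350348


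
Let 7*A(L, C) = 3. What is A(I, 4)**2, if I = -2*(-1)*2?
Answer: 9/49 ≈ 0.18367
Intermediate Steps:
I = 4 (I = 2*2 = 4)
A(L, C) = 3/7 (A(L, C) = (1/7)*3 = 3/7)
A(I, 4)**2 = (3/7)**2 = 9/49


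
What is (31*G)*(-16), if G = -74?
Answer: 36704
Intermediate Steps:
(31*G)*(-16) = (31*(-74))*(-16) = -2294*(-16) = 36704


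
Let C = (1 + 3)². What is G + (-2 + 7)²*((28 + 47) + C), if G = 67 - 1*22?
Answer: 2320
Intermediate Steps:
C = 16 (C = 4² = 16)
G = 45 (G = 67 - 22 = 45)
G + (-2 + 7)²*((28 + 47) + C) = 45 + (-2 + 7)²*((28 + 47) + 16) = 45 + 5²*(75 + 16) = 45 + 25*91 = 45 + 2275 = 2320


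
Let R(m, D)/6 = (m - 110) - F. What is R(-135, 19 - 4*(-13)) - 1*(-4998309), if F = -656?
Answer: 5000775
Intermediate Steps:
R(m, D) = 3276 + 6*m (R(m, D) = 6*((m - 110) - 1*(-656)) = 6*((-110 + m) + 656) = 6*(546 + m) = 3276 + 6*m)
R(-135, 19 - 4*(-13)) - 1*(-4998309) = (3276 + 6*(-135)) - 1*(-4998309) = (3276 - 810) + 4998309 = 2466 + 4998309 = 5000775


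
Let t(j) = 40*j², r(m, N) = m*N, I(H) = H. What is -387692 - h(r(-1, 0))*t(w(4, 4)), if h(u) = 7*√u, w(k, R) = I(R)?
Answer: -387692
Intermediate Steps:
w(k, R) = R
r(m, N) = N*m
-387692 - h(r(-1, 0))*t(w(4, 4)) = -387692 - 7*√(0*(-1))*40*4² = -387692 - 7*√0*40*16 = -387692 - 7*0*640 = -387692 - 0*640 = -387692 - 1*0 = -387692 + 0 = -387692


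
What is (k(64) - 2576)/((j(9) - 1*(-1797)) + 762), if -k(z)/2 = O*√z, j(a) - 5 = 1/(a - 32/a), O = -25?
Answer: -106624/125645 ≈ -0.84861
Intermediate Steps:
j(a) = 5 + 1/(a - 32/a)
k(z) = 50*√z (k(z) = -(-50)*√z = 50*√z)
(k(64) - 2576)/((j(9) - 1*(-1797)) + 762) = (50*√64 - 2576)/(((-160 + 9 + 5*9²)/(-32 + 9²) - 1*(-1797)) + 762) = (50*8 - 2576)/(((-160 + 9 + 5*81)/(-32 + 81) + 1797) + 762) = (400 - 2576)/(((-160 + 9 + 405)/49 + 1797) + 762) = -2176/(((1/49)*254 + 1797) + 762) = -2176/((254/49 + 1797) + 762) = -2176/(88307/49 + 762) = -2176/125645/49 = -2176*49/125645 = -106624/125645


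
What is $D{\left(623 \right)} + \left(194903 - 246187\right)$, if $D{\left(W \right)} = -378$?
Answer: $-51662$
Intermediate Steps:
$D{\left(623 \right)} + \left(194903 - 246187\right) = -378 + \left(194903 - 246187\right) = -378 - 51284 = -51662$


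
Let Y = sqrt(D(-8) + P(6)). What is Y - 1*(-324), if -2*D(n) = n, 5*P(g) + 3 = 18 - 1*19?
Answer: 324 + 4*sqrt(5)/5 ≈ 325.79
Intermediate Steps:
P(g) = -4/5 (P(g) = -3/5 + (18 - 1*19)/5 = -3/5 + (18 - 19)/5 = -3/5 + (1/5)*(-1) = -3/5 - 1/5 = -4/5)
D(n) = -n/2
Y = 4*sqrt(5)/5 (Y = sqrt(-1/2*(-8) - 4/5) = sqrt(4 - 4/5) = sqrt(16/5) = 4*sqrt(5)/5 ≈ 1.7889)
Y - 1*(-324) = 4*sqrt(5)/5 - 1*(-324) = 4*sqrt(5)/5 + 324 = 324 + 4*sqrt(5)/5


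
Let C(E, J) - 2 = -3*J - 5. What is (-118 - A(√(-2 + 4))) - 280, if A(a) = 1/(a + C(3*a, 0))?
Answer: -2783/7 + √2/7 ≈ -397.37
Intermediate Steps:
C(E, J) = -3 - 3*J (C(E, J) = 2 + (-3*J - 5) = 2 + (-5 - 3*J) = -3 - 3*J)
A(a) = 1/(-3 + a) (A(a) = 1/(a + (-3 - 3*0)) = 1/(a + (-3 + 0)) = 1/(a - 3) = 1/(-3 + a))
(-118 - A(√(-2 + 4))) - 280 = (-118 - 1/(-3 + √(-2 + 4))) - 280 = (-118 - 1/(-3 + √2)) - 280 = -398 - 1/(-3 + √2)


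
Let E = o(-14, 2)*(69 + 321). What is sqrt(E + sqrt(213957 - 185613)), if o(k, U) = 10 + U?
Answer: sqrt(4680 + 2*sqrt(7086)) ≈ 69.630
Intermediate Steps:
E = 4680 (E = (10 + 2)*(69 + 321) = 12*390 = 4680)
sqrt(E + sqrt(213957 - 185613)) = sqrt(4680 + sqrt(213957 - 185613)) = sqrt(4680 + sqrt(28344)) = sqrt(4680 + 2*sqrt(7086))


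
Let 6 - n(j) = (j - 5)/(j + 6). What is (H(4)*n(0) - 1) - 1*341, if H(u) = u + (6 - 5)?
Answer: -1847/6 ≈ -307.83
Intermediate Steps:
n(j) = 6 - (-5 + j)/(6 + j) (n(j) = 6 - (j - 5)/(j + 6) = 6 - (-5 + j)/(6 + j))
H(u) = 1 + u (H(u) = u + 1 = 1 + u)
(H(4)*n(0) - 1) - 1*341 = ((1 + 4)*((41 + 5*0)/(6 + 0)) - 1) - 1*341 = (5*((41 + 0)/6) - 1) - 341 = (5*((⅙)*41) - 1) - 341 = (5*(41/6) - 1) - 341 = (205/6 - 1) - 341 = 199/6 - 341 = -1847/6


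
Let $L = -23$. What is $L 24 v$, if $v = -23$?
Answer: $12696$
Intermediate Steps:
$L 24 v = \left(-23\right) 24 \left(-23\right) = \left(-552\right) \left(-23\right) = 12696$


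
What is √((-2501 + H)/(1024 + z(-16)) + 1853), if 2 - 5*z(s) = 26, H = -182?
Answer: √245166298/364 ≈ 43.016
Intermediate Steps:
z(s) = -24/5 (z(s) = ⅖ - ⅕*26 = ⅖ - 26/5 = -24/5)
√((-2501 + H)/(1024 + z(-16)) + 1853) = √((-2501 - 182)/(1024 - 24/5) + 1853) = √(-2683/5096/5 + 1853) = √(-2683*5/5096 + 1853) = √(-13415/5096 + 1853) = √(9429473/5096) = √245166298/364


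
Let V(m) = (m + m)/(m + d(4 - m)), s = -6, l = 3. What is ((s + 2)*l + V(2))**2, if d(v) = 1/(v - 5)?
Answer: 2304/25 ≈ 92.160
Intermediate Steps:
d(v) = 1/(-5 + v)
V(m) = 2*m/(m + 1/(-1 - m)) (V(m) = (m + m)/(m + 1/(-5 + (4 - m))) = (2*m)/(m + 1/(-1 - m)) = 2*m/(m + 1/(-1 - m)))
((s + 2)*l + V(2))**2 = ((-6 + 2)*3 + 2*2*(1 + 2)/(-1 + 2*(1 + 2)))**2 = (-4*3 + 2*2*3/(-1 + 2*3))**2 = (-12 + 2*2*3/(-1 + 6))**2 = (-12 + 2*2*3/5)**2 = (-12 + 2*2*(1/5)*3)**2 = (-12 + 12/5)**2 = (-48/5)**2 = 2304/25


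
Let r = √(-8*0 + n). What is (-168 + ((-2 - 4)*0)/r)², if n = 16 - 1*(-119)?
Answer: 28224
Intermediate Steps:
n = 135 (n = 16 + 119 = 135)
r = 3*√15 (r = √(-8*0 + 135) = √(0 + 135) = √135 = 3*√15 ≈ 11.619)
(-168 + ((-2 - 4)*0)/r)² = (-168 + ((-2 - 4)*0)/((3*√15)))² = (-168 + (-6*0)*(√15/45))² = (-168 + 0*(√15/45))² = (-168 + 0)² = (-168)² = 28224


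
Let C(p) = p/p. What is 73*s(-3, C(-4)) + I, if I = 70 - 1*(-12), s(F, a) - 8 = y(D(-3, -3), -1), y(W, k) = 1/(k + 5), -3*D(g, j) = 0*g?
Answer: 2737/4 ≈ 684.25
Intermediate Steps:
C(p) = 1
D(g, j) = 0 (D(g, j) = -0*g = -⅓*0 = 0)
y(W, k) = 1/(5 + k)
s(F, a) = 33/4 (s(F, a) = 8 + 1/(5 - 1) = 8 + 1/4 = 8 + ¼ = 33/4)
I = 82 (I = 70 + 12 = 82)
73*s(-3, C(-4)) + I = 73*(33/4) + 82 = 2409/4 + 82 = 2737/4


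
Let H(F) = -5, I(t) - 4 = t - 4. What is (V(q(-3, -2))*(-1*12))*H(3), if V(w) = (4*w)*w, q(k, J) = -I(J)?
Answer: 960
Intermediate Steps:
I(t) = t (I(t) = 4 + (t - 4) = 4 + (-4 + t) = t)
q(k, J) = -J
V(w) = 4*w²
(V(q(-3, -2))*(-1*12))*H(3) = ((4*(-1*(-2))²)*(-1*12))*(-5) = ((4*2²)*(-12))*(-5) = ((4*4)*(-12))*(-5) = (16*(-12))*(-5) = -192*(-5) = 960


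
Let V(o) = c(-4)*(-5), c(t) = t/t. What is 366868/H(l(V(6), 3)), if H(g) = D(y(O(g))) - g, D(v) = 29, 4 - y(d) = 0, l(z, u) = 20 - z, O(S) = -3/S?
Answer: 91717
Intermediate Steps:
c(t) = 1
V(o) = -5 (V(o) = 1*(-5) = -5)
y(d) = 4 (y(d) = 4 - 1*0 = 4 + 0 = 4)
H(g) = 29 - g
366868/H(l(V(6), 3)) = 366868/(29 - (20 - 1*(-5))) = 366868/(29 - (20 + 5)) = 366868/(29 - 1*25) = 366868/(29 - 25) = 366868/4 = 366868*(1/4) = 91717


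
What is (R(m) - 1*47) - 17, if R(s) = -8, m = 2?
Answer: -72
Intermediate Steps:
(R(m) - 1*47) - 17 = (-8 - 1*47) - 17 = (-8 - 47) - 17 = -55 - 17 = -72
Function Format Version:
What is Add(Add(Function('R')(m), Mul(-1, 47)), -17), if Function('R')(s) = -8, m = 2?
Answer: -72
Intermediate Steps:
Add(Add(Function('R')(m), Mul(-1, 47)), -17) = Add(Add(-8, Mul(-1, 47)), -17) = Add(Add(-8, -47), -17) = Add(-55, -17) = -72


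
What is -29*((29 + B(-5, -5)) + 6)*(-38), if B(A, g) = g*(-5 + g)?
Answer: 93670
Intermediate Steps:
-29*((29 + B(-5, -5)) + 6)*(-38) = -29*((29 - 5*(-5 - 5)) + 6)*(-38) = -29*((29 - 5*(-10)) + 6)*(-38) = -29*((29 + 50) + 6)*(-38) = -29*(79 + 6)*(-38) = -29*85*(-38) = -2465*(-38) = 93670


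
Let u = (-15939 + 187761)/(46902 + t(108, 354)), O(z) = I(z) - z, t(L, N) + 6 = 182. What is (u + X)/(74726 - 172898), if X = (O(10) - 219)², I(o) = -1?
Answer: -1245299011/2310870708 ≈ -0.53889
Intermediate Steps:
t(L, N) = 176 (t(L, N) = -6 + 182 = 176)
O(z) = -1 - z
u = 85911/23539 (u = (-15939 + 187761)/(46902 + 176) = 171822/47078 = 171822*(1/47078) = 85911/23539 ≈ 3.6497)
X = 52900 (X = ((-1 - 1*10) - 219)² = ((-1 - 10) - 219)² = (-11 - 219)² = (-230)² = 52900)
(u + X)/(74726 - 172898) = (85911/23539 + 52900)/(74726 - 172898) = (1245299011/23539)/(-98172) = (1245299011/23539)*(-1/98172) = -1245299011/2310870708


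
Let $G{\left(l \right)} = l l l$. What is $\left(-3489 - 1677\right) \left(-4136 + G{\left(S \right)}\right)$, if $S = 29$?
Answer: $-104626998$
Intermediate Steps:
$G{\left(l \right)} = l^{3}$ ($G{\left(l \right)} = l^{2} l = l^{3}$)
$\left(-3489 - 1677\right) \left(-4136 + G{\left(S \right)}\right) = \left(-3489 - 1677\right) \left(-4136 + 29^{3}\right) = - 5166 \left(-4136 + 24389\right) = \left(-5166\right) 20253 = -104626998$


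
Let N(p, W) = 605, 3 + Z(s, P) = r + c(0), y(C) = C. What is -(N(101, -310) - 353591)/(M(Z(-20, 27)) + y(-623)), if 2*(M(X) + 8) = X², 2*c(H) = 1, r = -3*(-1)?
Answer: -2823888/5047 ≈ -559.52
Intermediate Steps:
r = 3
c(H) = ½ (c(H) = (½)*1 = ½)
Z(s, P) = ½ (Z(s, P) = -3 + (3 + ½) = -3 + 7/2 = ½)
M(X) = -8 + X²/2
-(N(101, -310) - 353591)/(M(Z(-20, 27)) + y(-623)) = -(605 - 353591)/((-8 + (½)²/2) - 623) = -(-352986)/((-8 + (½)*(¼)) - 623) = -(-352986)/((-8 + ⅛) - 623) = -(-352986)/(-63/8 - 623) = -(-352986)/(-5047/8) = -(-352986)*(-8)/5047 = -1*2823888/5047 = -2823888/5047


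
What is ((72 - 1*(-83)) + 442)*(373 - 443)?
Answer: -41790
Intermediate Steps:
((72 - 1*(-83)) + 442)*(373 - 443) = ((72 + 83) + 442)*(-70) = (155 + 442)*(-70) = 597*(-70) = -41790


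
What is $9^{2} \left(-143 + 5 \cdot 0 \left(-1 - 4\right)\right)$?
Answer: $-11583$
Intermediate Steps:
$9^{2} \left(-143 + 5 \cdot 0 \left(-1 - 4\right)\right) = 81 \left(-143 + 0 \left(-1 - 4\right)\right) = 81 \left(-143 + 0 \left(-5\right)\right) = 81 \left(-143 + 0\right) = 81 \left(-143\right) = -11583$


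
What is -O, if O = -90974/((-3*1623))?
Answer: -90974/4869 ≈ -18.684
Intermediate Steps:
O = 90974/4869 (O = -90974/(-4869) = -90974*(-1/4869) = 90974/4869 ≈ 18.684)
-O = -1*90974/4869 = -90974/4869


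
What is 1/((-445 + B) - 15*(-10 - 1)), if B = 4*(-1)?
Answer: -1/284 ≈ -0.0035211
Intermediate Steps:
B = -4
1/((-445 + B) - 15*(-10 - 1)) = 1/((-445 - 4) - 15*(-10 - 1)) = 1/(-449 - 15*(-11)) = 1/(-449 + 165) = 1/(-284) = -1/284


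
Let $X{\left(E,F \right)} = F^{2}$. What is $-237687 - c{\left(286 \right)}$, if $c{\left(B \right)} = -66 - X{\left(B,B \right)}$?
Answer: $-155825$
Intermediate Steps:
$c{\left(B \right)} = -66 - B^{2}$
$-237687 - c{\left(286 \right)} = -237687 - \left(-66 - 286^{2}\right) = -237687 - \left(-66 - 81796\right) = -237687 - -81862 = -237687 + 81862 = -155825$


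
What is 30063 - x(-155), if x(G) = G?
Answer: 30218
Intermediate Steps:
30063 - x(-155) = 30063 - 1*(-155) = 30063 + 155 = 30218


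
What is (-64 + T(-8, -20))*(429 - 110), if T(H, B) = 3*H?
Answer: -28072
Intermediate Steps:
(-64 + T(-8, -20))*(429 - 110) = (-64 + 3*(-8))*(429 - 110) = (-64 - 24)*319 = -88*319 = -28072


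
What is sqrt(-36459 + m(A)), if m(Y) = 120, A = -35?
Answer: I*sqrt(36339) ≈ 190.63*I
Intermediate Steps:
sqrt(-36459 + m(A)) = sqrt(-36459 + 120) = sqrt(-36339) = I*sqrt(36339)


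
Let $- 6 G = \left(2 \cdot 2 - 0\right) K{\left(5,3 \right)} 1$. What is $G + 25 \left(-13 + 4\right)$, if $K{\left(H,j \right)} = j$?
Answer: $-227$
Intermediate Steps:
$G = -2$ ($G = - \frac{\left(2 \cdot 2 - 0\right) 3 \cdot 1}{6} = - \frac{\left(4 + 0\right) 3 \cdot 1}{6} = - \frac{4 \cdot 3 \cdot 1}{6} = - \frac{12 \cdot 1}{6} = \left(- \frac{1}{6}\right) 12 = -2$)
$G + 25 \left(-13 + 4\right) = -2 + 25 \left(-13 + 4\right) = -2 + 25 \left(-9\right) = -2 - 225 = -227$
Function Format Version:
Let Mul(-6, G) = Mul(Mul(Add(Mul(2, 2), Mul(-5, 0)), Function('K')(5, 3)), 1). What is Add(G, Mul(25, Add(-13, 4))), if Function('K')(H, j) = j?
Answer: -227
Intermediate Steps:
G = -2 (G = Mul(Rational(-1, 6), Mul(Mul(Add(Mul(2, 2), Mul(-5, 0)), 3), 1)) = Mul(Rational(-1, 6), Mul(Mul(Add(4, 0), 3), 1)) = Mul(Rational(-1, 6), Mul(Mul(4, 3), 1)) = Mul(Rational(-1, 6), Mul(12, 1)) = Mul(Rational(-1, 6), 12) = -2)
Add(G, Mul(25, Add(-13, 4))) = Add(-2, Mul(25, Add(-13, 4))) = Add(-2, Mul(25, -9)) = Add(-2, -225) = -227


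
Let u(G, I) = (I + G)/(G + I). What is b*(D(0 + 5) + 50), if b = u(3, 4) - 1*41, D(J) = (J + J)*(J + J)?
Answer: -6000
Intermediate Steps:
u(G, I) = 1 (u(G, I) = (G + I)/(G + I) = 1)
D(J) = 4*J² (D(J) = (2*J)*(2*J) = 4*J²)
b = -40 (b = 1 - 1*41 = 1 - 41 = -40)
b*(D(0 + 5) + 50) = -40*(4*(0 + 5)² + 50) = -40*(4*5² + 50) = -40*(4*25 + 50) = -40*(100 + 50) = -40*150 = -6000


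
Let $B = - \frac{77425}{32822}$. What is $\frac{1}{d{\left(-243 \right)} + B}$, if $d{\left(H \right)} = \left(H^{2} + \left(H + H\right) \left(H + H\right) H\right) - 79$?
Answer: $- \frac{32822}{1881903866301} \approx -1.7441 \cdot 10^{-8}$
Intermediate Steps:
$B = - \frac{77425}{32822}$ ($B = \left(-77425\right) \frac{1}{32822} = - \frac{77425}{32822} \approx -2.3589$)
$d{\left(H \right)} = -79 + H^{2} + 4 H^{3}$ ($d{\left(H \right)} = \left(H^{2} + 2 H 2 H H\right) - 79 = \left(H^{2} + 4 H^{2} H\right) - 79 = \left(H^{2} + 4 H^{3}\right) - 79 = -79 + H^{2} + 4 H^{3}$)
$\frac{1}{d{\left(-243 \right)} + B} = \frac{1}{\left(-79 + \left(-243\right)^{2} + 4 \left(-243\right)^{3}\right) - \frac{77425}{32822}} = \frac{1}{\left(-79 + 59049 + 4 \left(-14348907\right)\right) - \frac{77425}{32822}} = \frac{1}{\left(-79 + 59049 - 57395628\right) - \frac{77425}{32822}} = \frac{1}{-57336658 - \frac{77425}{32822}} = \frac{1}{- \frac{1881903866301}{32822}} = - \frac{32822}{1881903866301}$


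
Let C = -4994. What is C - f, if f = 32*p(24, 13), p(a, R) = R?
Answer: -5410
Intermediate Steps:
f = 416 (f = 32*13 = 416)
C - f = -4994 - 1*416 = -4994 - 416 = -5410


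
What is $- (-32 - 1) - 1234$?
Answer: $-1201$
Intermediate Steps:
$- (-32 - 1) - 1234 = \left(-1\right) \left(-33\right) - 1234 = 33 - 1234 = -1201$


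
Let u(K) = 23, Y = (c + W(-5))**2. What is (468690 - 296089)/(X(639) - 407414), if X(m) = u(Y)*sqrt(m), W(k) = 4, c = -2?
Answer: -70320063814/165985829365 - 11909469*sqrt(71)/165985829365 ≈ -0.42426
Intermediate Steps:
Y = 4 (Y = (-2 + 4)**2 = 2**2 = 4)
X(m) = 23*sqrt(m)
(468690 - 296089)/(X(639) - 407414) = (468690 - 296089)/(23*sqrt(639) - 407414) = 172601/(23*(3*sqrt(71)) - 407414) = 172601/(69*sqrt(71) - 407414) = 172601/(-407414 + 69*sqrt(71))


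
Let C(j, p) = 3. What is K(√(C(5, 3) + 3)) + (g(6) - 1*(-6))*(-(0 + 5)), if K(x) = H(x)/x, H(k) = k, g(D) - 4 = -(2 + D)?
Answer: -9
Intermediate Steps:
g(D) = 2 - D (g(D) = 4 - (2 + D) = 4 + (-2 - D) = 2 - D)
K(x) = 1 (K(x) = x/x = 1)
K(√(C(5, 3) + 3)) + (g(6) - 1*(-6))*(-(0 + 5)) = 1 + ((2 - 1*6) - 1*(-6))*(-(0 + 5)) = 1 + ((2 - 6) + 6)*(-1*5) = 1 + (-4 + 6)*(-5) = 1 + 2*(-5) = 1 - 10 = -9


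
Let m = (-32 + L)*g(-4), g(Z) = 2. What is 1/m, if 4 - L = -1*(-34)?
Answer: -1/124 ≈ -0.0080645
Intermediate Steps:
L = -30 (L = 4 - (-1)*(-34) = 4 - 1*34 = 4 - 34 = -30)
m = -124 (m = (-32 - 30)*2 = -62*2 = -124)
1/m = 1/(-124) = -1/124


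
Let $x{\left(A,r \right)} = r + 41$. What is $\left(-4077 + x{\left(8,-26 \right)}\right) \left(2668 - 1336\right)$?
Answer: $-5410584$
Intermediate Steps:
$x{\left(A,r \right)} = 41 + r$
$\left(-4077 + x{\left(8,-26 \right)}\right) \left(2668 - 1336\right) = \left(-4077 + \left(41 - 26\right)\right) \left(2668 - 1336\right) = \left(-4077 + 15\right) 1332 = \left(-4062\right) 1332 = -5410584$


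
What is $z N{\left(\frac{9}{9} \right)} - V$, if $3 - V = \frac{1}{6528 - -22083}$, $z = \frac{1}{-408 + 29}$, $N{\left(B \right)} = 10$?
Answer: $- \frac{32816438}{10843569} \approx -3.0264$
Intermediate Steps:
$z = - \frac{1}{379}$ ($z = \frac{1}{-379} = - \frac{1}{379} \approx -0.0026385$)
$V = \frac{85832}{28611}$ ($V = 3 - \frac{1}{6528 - -22083} = 3 - \frac{1}{6528 + \left(-758 + 22841\right)} = 3 - \frac{1}{6528 + 22083} = 3 - \frac{1}{28611} = \frac{85832}{28611} \approx 3.0$)
$z N{\left(\frac{9}{9} \right)} - V = \left(- \frac{1}{379}\right) 10 - \frac{85832}{28611} = - \frac{10}{379} - \frac{85832}{28611} = - \frac{32816438}{10843569}$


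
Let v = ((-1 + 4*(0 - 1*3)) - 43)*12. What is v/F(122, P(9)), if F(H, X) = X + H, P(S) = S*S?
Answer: -96/29 ≈ -3.3103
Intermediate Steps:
P(S) = S²
F(H, X) = H + X
v = -672 (v = ((-1 + 4*(0 - 3)) - 43)*12 = ((-1 + 4*(-3)) - 43)*12 = ((-1 - 12) - 43)*12 = (-13 - 43)*12 = -56*12 = -672)
v/F(122, P(9)) = -672/(122 + 9²) = -672/(122 + 81) = -672/203 = -672*1/203 = -96/29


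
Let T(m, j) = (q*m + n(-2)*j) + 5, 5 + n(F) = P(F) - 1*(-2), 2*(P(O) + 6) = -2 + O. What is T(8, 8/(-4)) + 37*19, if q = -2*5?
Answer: 650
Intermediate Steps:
P(O) = -7 + O/2 (P(O) = -6 + (-2 + O)/2 = -6 + (-1 + O/2) = -7 + O/2)
n(F) = -10 + F/2 (n(F) = -5 + ((-7 + F/2) - 1*(-2)) = -5 + ((-7 + F/2) + 2) = -5 + (-5 + F/2) = -10 + F/2)
q = -10
T(m, j) = 5 - 11*j - 10*m (T(m, j) = (-10*m + (-10 + (½)*(-2))*j) + 5 = (-10*m + (-10 - 1)*j) + 5 = (-10*m - 11*j) + 5 = (-11*j - 10*m) + 5 = 5 - 11*j - 10*m)
T(8, 8/(-4)) + 37*19 = (5 - 88/(-4) - 10*8) + 37*19 = (5 - 88*(-1)/4 - 80) + 703 = (5 - 11*(-2) - 80) + 703 = (5 + 22 - 80) + 703 = -53 + 703 = 650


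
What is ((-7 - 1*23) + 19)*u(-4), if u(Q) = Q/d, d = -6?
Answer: -22/3 ≈ -7.3333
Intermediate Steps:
u(Q) = -Q/6 (u(Q) = Q/(-6) = Q*(-⅙) = -Q/6)
((-7 - 1*23) + 19)*u(-4) = ((-7 - 1*23) + 19)*(-⅙*(-4)) = ((-7 - 23) + 19)*(⅔) = (-30 + 19)*(⅔) = -11*⅔ = -22/3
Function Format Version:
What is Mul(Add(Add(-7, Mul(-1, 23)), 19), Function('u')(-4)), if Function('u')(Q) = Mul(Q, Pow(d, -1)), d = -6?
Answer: Rational(-22, 3) ≈ -7.3333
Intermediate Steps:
Function('u')(Q) = Mul(Rational(-1, 6), Q) (Function('u')(Q) = Mul(Q, Pow(-6, -1)) = Mul(Q, Rational(-1, 6)) = Mul(Rational(-1, 6), Q))
Mul(Add(Add(-7, Mul(-1, 23)), 19), Function('u')(-4)) = Mul(Add(Add(-7, Mul(-1, 23)), 19), Mul(Rational(-1, 6), -4)) = Mul(Add(Add(-7, -23), 19), Rational(2, 3)) = Mul(Add(-30, 19), Rational(2, 3)) = Mul(-11, Rational(2, 3)) = Rational(-22, 3)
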